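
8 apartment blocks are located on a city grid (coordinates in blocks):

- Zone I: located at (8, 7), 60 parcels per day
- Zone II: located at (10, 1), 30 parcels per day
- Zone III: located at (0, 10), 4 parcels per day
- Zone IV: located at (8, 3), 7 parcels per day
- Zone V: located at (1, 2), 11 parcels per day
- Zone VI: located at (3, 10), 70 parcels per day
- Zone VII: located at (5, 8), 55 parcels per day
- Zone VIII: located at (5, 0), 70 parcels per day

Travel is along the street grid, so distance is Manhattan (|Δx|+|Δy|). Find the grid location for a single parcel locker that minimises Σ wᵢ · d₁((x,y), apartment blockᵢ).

(5, 7)

Manhattan distance separates: Σwᵢ(|x−xᵢ|+|y−yᵢ|) = Σwᵢ|x−xᵢ| + Σwᵢ|y−yᵢ|, so x and y are optimised independently as 1-D weighted medians.
Total weight W = 307; half = 153.5.
x-coordinate, sorted with cumulative weight:
  x=0 (Zone III, w=4) cum 4
  x=1 (Zone V, w=11) cum 15
  x=3 (Zone VI, w=70) cum 85
  x=5 (Zone VII, w=55) cum 140
  x=5 (Zone VIII, w=70) cum 210  ← median
  x=8 (Zone I, w=60) cum 270
  x=8 (Zone IV, w=7) cum 277
  x=10 (Zone II, w=30) cum 307
⇒ x* = 5
y-coordinate, sorted with cumulative weight:
  y=0 (Zone VIII, w=70) cum 70
  y=1 (Zone II, w=30) cum 100
  y=2 (Zone V, w=11) cum 111
  y=3 (Zone IV, w=7) cum 118
  y=7 (Zone I, w=60) cum 178  ← median
  y=8 (Zone VII, w=55) cum 233
  y=10 (Zone III, w=4) cum 237
  y=10 (Zone VI, w=70) cum 307
⇒ y* = 7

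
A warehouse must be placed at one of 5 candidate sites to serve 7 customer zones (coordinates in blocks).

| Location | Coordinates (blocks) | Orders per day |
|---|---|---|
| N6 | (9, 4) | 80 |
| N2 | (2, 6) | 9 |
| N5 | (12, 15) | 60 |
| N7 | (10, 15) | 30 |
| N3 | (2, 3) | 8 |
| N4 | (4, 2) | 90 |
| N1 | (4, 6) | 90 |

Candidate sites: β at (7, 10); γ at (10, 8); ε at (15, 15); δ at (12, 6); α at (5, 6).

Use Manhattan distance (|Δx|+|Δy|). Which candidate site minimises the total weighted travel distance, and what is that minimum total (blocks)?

α, total 2475 blocks

Total weighted distance at each candidate:
  β (7, 10): total = 3277
  γ (10, 8): total = 3144
  ε (15, 15): total = 6048
  δ (12, 6): total = 3264
  α (5, 6): total = 2475
Minimum is at α with total 2475 blocks.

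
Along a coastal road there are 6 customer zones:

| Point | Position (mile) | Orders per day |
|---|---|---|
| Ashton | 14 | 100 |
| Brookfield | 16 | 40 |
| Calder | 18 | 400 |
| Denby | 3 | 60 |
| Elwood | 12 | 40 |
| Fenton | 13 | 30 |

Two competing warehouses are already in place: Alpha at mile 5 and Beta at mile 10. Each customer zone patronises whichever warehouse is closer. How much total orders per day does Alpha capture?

60

The indifferent point is the midpoint (5+10)/2 = 7.5; customer zones left of it (closer to Alpha at 5) go to Alpha, those right go to Beta.
  Denby at 3 (w=60) → Alpha
  Elwood at 12 (w=40) → Beta
  Fenton at 13 (w=30) → Beta
  Ashton at 14 (w=100) → Beta
  Brookfield at 16 (w=40) → Beta
  Calder at 18 (w=400) → Beta
Alpha captures 60; Beta captures 610.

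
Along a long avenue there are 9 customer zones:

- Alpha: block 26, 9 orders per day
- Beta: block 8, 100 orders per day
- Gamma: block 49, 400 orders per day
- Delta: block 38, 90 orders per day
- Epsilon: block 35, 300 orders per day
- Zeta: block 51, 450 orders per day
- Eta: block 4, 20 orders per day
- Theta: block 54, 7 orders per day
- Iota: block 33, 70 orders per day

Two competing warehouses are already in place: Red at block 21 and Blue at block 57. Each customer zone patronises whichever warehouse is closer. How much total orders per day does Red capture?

589

The indifferent point is the midpoint (21+57)/2 = 39; customer zones left of it (closer to Red at 21) go to Red, those right go to Blue.
  Eta at 4 (w=20) → Red
  Beta at 8 (w=100) → Red
  Alpha at 26 (w=9) → Red
  Iota at 33 (w=70) → Red
  Epsilon at 35 (w=300) → Red
  Delta at 38 (w=90) → Red
  Gamma at 49 (w=400) → Blue
  Zeta at 51 (w=450) → Blue
  Theta at 54 (w=7) → Blue
Red captures 589; Blue captures 857.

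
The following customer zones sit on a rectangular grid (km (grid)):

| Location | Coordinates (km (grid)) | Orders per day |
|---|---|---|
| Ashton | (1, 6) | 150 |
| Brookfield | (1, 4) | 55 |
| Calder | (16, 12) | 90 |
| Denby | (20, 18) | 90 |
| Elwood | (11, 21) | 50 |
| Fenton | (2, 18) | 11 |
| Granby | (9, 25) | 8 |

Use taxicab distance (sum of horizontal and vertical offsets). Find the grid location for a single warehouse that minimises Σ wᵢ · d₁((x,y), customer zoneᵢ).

Manhattan distance separates: Σwᵢ(|x−xᵢ|+|y−yᵢ|) = Σwᵢ|x−xᵢ| + Σwᵢ|y−yᵢ|, so x and y are optimised independently as 1-D weighted medians.
Total weight W = 454; half = 227.
x-coordinate, sorted with cumulative weight:
  x=1 (Ashton, w=150) cum 150
  x=1 (Brookfield, w=55) cum 205
  x=2 (Fenton, w=11) cum 216
  x=9 (Granby, w=8) cum 224
  x=11 (Elwood, w=50) cum 274  ← median
  x=16 (Calder, w=90) cum 364
  x=20 (Denby, w=90) cum 454
⇒ x* = 11
y-coordinate, sorted with cumulative weight:
  y=4 (Brookfield, w=55) cum 55
  y=6 (Ashton, w=150) cum 205
  y=12 (Calder, w=90) cum 295  ← median
  y=18 (Denby, w=90) cum 385
  y=18 (Fenton, w=11) cum 396
  y=21 (Elwood, w=50) cum 446
  y=25 (Granby, w=8) cum 454
⇒ y* = 12

(11, 12)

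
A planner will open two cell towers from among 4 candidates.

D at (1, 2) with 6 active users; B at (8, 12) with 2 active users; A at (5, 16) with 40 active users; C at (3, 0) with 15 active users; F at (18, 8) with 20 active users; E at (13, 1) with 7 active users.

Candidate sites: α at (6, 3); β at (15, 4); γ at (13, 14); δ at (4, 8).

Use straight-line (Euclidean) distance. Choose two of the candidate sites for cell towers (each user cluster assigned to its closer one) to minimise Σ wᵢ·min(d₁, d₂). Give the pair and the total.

Evaluate every pair (each demand assigned to the nearer of the two):
  {β, δ}: total = 620.2
  {α, γ}: total = 642.0
  {γ, δ}: total = 730.5
  {α, δ}: total = 739.0
  {β, γ}: total = 740.4
  {α, β}: total = 759.4
Best pair: {β, δ} with total 620.2.

{β, δ}, total 620.2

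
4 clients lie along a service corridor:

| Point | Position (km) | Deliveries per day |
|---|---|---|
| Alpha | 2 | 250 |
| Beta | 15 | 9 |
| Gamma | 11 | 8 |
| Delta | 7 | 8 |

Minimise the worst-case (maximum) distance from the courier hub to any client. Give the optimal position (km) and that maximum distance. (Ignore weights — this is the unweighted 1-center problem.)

location 8.5, max distance 6.5

The 1-center on a line is the midpoint of the two extreme points: leftmost at 2, rightmost at 15.
Optimal location = (2 + 15)/2 = 8.5; maximum distance = (15 − 2)/2 = 6.5.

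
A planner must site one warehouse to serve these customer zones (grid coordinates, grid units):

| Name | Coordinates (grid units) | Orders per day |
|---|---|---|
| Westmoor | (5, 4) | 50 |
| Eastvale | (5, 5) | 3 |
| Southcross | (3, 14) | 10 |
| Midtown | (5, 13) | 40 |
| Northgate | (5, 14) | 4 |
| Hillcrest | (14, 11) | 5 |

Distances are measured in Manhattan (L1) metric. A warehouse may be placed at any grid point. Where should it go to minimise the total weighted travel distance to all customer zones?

(5, 11)

Manhattan distance separates: Σwᵢ(|x−xᵢ|+|y−yᵢ|) = Σwᵢ|x−xᵢ| + Σwᵢ|y−yᵢ|, so x and y are optimised independently as 1-D weighted medians.
Total weight W = 112; half = 56.
x-coordinate, sorted with cumulative weight:
  x=3 (Southcross, w=10) cum 10
  x=5 (Westmoor, w=50) cum 60  ← median
  x=5 (Eastvale, w=3) cum 63
  x=5 (Midtown, w=40) cum 103
  x=5 (Northgate, w=4) cum 107
  x=14 (Hillcrest, w=5) cum 112
⇒ x* = 5
y-coordinate, sorted with cumulative weight:
  y=4 (Westmoor, w=50) cum 50
  y=5 (Eastvale, w=3) cum 53
  y=11 (Hillcrest, w=5) cum 58  ← median
  y=13 (Midtown, w=40) cum 98
  y=14 (Southcross, w=10) cum 108
  y=14 (Northgate, w=4) cum 112
⇒ y* = 11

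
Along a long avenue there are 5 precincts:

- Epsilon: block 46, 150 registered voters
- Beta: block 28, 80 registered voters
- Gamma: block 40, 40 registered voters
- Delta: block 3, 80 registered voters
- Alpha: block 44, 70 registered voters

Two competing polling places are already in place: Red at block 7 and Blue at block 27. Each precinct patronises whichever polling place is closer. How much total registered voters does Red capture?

The indifferent point is the midpoint (7+27)/2 = 17; precincts left of it (closer to Red at 7) go to Red, those right go to Blue.
  Delta at 3 (w=80) → Red
  Beta at 28 (w=80) → Blue
  Gamma at 40 (w=40) → Blue
  Alpha at 44 (w=70) → Blue
  Epsilon at 46 (w=150) → Blue
Red captures 80; Blue captures 340.

80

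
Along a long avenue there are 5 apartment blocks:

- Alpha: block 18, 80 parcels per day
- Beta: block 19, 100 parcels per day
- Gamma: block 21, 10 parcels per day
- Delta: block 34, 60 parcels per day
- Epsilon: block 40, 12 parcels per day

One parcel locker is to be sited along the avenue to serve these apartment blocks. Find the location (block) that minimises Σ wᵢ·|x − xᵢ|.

x = 19

For a sum of weighted absolute distances on a line, the optimum is the weighted median (not the mean). Total weight W = 262; half-weight = 131.
Sort by position and accumulate weight:
  block 18 (Alpha, w=80) → cum 80
  block 19 (Beta, w=100) → cum 180  ≥ 131 → median here
  block 21 (Gamma, w=10) → cum 190
  block 34 (Delta, w=60) → cum 250
  block 40 (Epsilon, w=12) → cum 262
Optimal location: block 19.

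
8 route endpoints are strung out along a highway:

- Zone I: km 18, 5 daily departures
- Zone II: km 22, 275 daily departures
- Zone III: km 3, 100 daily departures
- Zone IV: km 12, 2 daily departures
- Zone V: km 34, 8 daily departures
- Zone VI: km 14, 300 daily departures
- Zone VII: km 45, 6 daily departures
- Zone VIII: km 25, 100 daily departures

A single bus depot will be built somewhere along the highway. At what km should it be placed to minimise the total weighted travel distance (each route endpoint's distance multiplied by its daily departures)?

x = 14

For a sum of weighted absolute distances on a line, the optimum is the weighted median (not the mean). Total weight W = 796; half-weight = 398.
Sort by position and accumulate weight:
  km 3 (Zone III, w=100) → cum 100
  km 12 (Zone IV, w=2) → cum 102
  km 14 (Zone VI, w=300) → cum 402  ≥ 398 → median here
  km 18 (Zone I, w=5) → cum 407
  km 22 (Zone II, w=275) → cum 682
  km 25 (Zone VIII, w=100) → cum 782
  km 34 (Zone V, w=8) → cum 790
  km 45 (Zone VII, w=6) → cum 796
Optimal location: km 14.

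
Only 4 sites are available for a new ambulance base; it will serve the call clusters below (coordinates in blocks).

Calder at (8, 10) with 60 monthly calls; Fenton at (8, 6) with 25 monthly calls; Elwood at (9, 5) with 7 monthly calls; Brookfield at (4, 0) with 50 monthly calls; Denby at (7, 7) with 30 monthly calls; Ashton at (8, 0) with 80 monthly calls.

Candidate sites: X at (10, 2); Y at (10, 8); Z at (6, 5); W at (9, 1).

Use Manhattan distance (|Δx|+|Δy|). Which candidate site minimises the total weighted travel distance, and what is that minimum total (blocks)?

W, total 1478 blocks

Total weighted distance at each candidate:
  X (10, 2): total = 1738
  Y (10, 8): total = 1988
  Z (6, 5): total = 1516
  W (9, 1): total = 1478
Minimum is at W with total 1478 blocks.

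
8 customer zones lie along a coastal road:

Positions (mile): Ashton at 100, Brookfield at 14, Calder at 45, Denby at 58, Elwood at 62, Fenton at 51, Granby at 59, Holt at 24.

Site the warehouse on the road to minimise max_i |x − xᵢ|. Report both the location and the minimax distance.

The 1-center on a line is the midpoint of the two extreme points: leftmost at 14, rightmost at 100.
Optimal location = (14 + 100)/2 = 57; maximum distance = (100 − 14)/2 = 43.

location 57, max distance 43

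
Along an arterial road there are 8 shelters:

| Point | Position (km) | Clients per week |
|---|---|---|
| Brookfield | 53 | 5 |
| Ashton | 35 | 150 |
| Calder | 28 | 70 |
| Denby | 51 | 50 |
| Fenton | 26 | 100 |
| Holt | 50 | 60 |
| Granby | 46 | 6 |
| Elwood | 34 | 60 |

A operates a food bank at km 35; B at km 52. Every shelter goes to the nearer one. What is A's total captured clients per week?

380

The indifferent point is the midpoint (35+52)/2 = 43.5; shelters left of it (closer to A at 35) go to A, those right go to B.
  Fenton at 26 (w=100) → A
  Calder at 28 (w=70) → A
  Elwood at 34 (w=60) → A
  Ashton at 35 (w=150) → A
  Granby at 46 (w=6) → B
  Holt at 50 (w=60) → B
  Denby at 51 (w=50) → B
  Brookfield at 53 (w=5) → B
A captures 380; B captures 121.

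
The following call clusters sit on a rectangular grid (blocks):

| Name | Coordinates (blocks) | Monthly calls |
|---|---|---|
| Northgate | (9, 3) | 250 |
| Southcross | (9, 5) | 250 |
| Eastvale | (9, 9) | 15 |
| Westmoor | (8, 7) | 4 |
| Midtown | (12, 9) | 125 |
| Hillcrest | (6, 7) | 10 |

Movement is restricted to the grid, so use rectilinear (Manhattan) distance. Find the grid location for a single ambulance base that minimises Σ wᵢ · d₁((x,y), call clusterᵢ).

Manhattan distance separates: Σwᵢ(|x−xᵢ|+|y−yᵢ|) = Σwᵢ|x−xᵢ| + Σwᵢ|y−yᵢ|, so x and y are optimised independently as 1-D weighted medians.
Total weight W = 654; half = 327.
x-coordinate, sorted with cumulative weight:
  x=6 (Hillcrest, w=10) cum 10
  x=8 (Westmoor, w=4) cum 14
  x=9 (Northgate, w=250) cum 264
  x=9 (Southcross, w=250) cum 514  ← median
  x=9 (Eastvale, w=15) cum 529
  x=12 (Midtown, w=125) cum 654
⇒ x* = 9
y-coordinate, sorted with cumulative weight:
  y=3 (Northgate, w=250) cum 250
  y=5 (Southcross, w=250) cum 500  ← median
  y=7 (Westmoor, w=4) cum 504
  y=7 (Hillcrest, w=10) cum 514
  y=9 (Eastvale, w=15) cum 529
  y=9 (Midtown, w=125) cum 654
⇒ y* = 5

(9, 5)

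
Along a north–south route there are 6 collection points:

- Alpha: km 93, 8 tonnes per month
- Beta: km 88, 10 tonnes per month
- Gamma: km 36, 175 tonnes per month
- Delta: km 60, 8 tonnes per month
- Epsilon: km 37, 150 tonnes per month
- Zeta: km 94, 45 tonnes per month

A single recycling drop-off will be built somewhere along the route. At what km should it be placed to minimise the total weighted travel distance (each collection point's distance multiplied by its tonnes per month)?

For a sum of weighted absolute distances on a line, the optimum is the weighted median (not the mean). Total weight W = 396; half-weight = 198.
Sort by position and accumulate weight:
  km 36 (Gamma, w=175) → cum 175
  km 37 (Epsilon, w=150) → cum 325  ≥ 198 → median here
  km 60 (Delta, w=8) → cum 333
  km 88 (Beta, w=10) → cum 343
  km 93 (Alpha, w=8) → cum 351
  km 94 (Zeta, w=45) → cum 396
Optimal location: km 37.

x = 37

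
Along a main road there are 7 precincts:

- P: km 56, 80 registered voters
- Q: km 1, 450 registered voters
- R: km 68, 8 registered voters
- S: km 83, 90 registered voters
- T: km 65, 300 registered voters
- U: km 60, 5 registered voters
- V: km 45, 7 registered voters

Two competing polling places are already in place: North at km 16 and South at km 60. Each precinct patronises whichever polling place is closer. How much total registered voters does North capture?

The indifferent point is the midpoint (16+60)/2 = 38; precincts left of it (closer to North at 16) go to North, those right go to South.
  Q at 1 (w=450) → North
  V at 45 (w=7) → South
  P at 56 (w=80) → South
  U at 60 (w=5) → South
  T at 65 (w=300) → South
  R at 68 (w=8) → South
  S at 83 (w=90) → South
North captures 450; South captures 490.

450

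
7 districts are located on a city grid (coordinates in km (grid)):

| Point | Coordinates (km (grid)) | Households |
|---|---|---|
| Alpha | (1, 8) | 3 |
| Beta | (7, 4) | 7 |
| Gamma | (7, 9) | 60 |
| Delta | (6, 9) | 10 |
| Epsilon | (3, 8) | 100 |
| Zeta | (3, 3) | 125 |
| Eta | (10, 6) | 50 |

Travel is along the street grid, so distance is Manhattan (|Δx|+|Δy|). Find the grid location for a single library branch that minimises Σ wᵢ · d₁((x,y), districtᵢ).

Manhattan distance separates: Σwᵢ(|x−xᵢ|+|y−yᵢ|) = Σwᵢ|x−xᵢ| + Σwᵢ|y−yᵢ|, so x and y are optimised independently as 1-D weighted medians.
Total weight W = 355; half = 177.5.
x-coordinate, sorted with cumulative weight:
  x=1 (Alpha, w=3) cum 3
  x=3 (Epsilon, w=100) cum 103
  x=3 (Zeta, w=125) cum 228  ← median
  x=6 (Delta, w=10) cum 238
  x=7 (Beta, w=7) cum 245
  x=7 (Gamma, w=60) cum 305
  x=10 (Eta, w=50) cum 355
⇒ x* = 3
y-coordinate, sorted with cumulative weight:
  y=3 (Zeta, w=125) cum 125
  y=4 (Beta, w=7) cum 132
  y=6 (Eta, w=50) cum 182  ← median
  y=8 (Alpha, w=3) cum 185
  y=8 (Epsilon, w=100) cum 285
  y=9 (Gamma, w=60) cum 345
  y=9 (Delta, w=10) cum 355
⇒ y* = 6

(3, 6)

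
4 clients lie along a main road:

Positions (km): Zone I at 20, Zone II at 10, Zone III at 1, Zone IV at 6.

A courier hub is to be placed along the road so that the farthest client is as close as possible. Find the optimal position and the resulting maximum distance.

The 1-center on a line is the midpoint of the two extreme points: leftmost at 1, rightmost at 20.
Optimal location = (1 + 20)/2 = 10.5; maximum distance = (20 − 1)/2 = 9.5.

location 10.5, max distance 9.5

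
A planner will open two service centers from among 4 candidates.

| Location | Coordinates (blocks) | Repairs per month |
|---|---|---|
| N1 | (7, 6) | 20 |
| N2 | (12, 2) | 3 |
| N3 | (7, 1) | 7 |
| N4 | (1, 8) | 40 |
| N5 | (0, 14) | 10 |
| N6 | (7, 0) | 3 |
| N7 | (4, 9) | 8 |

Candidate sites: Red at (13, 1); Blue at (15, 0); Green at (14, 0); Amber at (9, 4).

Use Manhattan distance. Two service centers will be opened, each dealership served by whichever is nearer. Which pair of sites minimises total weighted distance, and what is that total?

{Red, Amber}, total 889

Evaluate every pair (each demand assigned to the nearer of the two):
  {Red, Amber}: total = 889
  {Green, Amber}: total = 895
  {Blue, Amber}: total = 898
  {Red, Blue}: total = 1445
  {Red, Green}: total = 1445
  {Blue, Green}: total = 1621
Best pair: {Red, Amber} with total 889.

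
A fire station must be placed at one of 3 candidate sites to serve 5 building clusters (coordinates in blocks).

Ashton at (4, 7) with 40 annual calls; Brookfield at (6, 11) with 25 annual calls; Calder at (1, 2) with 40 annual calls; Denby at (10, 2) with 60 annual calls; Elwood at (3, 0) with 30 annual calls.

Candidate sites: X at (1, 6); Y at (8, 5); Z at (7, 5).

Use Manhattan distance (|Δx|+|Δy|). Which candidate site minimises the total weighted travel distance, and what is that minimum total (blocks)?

Z, total 1365 blocks

Total weighted distance at each candidate:
  X (1, 6): total = 1590
  Y (8, 5): total = 1440
  Z (7, 5): total = 1365
Minimum is at Z with total 1365 blocks.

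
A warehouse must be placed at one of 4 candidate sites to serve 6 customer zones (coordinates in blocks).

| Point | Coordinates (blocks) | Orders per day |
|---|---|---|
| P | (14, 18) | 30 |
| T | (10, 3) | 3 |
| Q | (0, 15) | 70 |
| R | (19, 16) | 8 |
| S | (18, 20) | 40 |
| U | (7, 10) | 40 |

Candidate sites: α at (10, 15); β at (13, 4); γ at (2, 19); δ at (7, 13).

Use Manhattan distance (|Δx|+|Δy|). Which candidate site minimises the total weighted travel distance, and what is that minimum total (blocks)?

Total weighted distance at each candidate:
  α (10, 15): total = 1866
  β (13, 4): total = 3606
  γ (2, 19): total = 2282
  δ (7, 13): total = 1989
Minimum is at α with total 1866 blocks.

α, total 1866 blocks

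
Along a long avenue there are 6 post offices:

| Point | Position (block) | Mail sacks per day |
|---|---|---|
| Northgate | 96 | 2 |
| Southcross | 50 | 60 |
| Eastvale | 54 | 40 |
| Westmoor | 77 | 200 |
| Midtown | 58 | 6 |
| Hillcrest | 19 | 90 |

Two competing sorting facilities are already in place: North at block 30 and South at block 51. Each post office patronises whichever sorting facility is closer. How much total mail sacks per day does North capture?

90

The indifferent point is the midpoint (30+51)/2 = 40.5; post offices left of it (closer to North at 30) go to North, those right go to South.
  Hillcrest at 19 (w=90) → North
  Southcross at 50 (w=60) → South
  Eastvale at 54 (w=40) → South
  Midtown at 58 (w=6) → South
  Westmoor at 77 (w=200) → South
  Northgate at 96 (w=2) → South
North captures 90; South captures 308.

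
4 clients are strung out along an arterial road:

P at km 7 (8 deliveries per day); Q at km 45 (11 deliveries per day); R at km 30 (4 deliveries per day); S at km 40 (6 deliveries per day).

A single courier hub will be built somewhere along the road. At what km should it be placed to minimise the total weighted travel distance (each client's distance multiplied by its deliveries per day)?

x = 40

For a sum of weighted absolute distances on a line, the optimum is the weighted median (not the mean). Total weight W = 29; half-weight = 14.5.
Sort by position and accumulate weight:
  km 7 (P, w=8) → cum 8
  km 30 (R, w=4) → cum 12
  km 40 (S, w=6) → cum 18  ≥ 14.5 → median here
  km 45 (Q, w=11) → cum 29
Optimal location: km 40.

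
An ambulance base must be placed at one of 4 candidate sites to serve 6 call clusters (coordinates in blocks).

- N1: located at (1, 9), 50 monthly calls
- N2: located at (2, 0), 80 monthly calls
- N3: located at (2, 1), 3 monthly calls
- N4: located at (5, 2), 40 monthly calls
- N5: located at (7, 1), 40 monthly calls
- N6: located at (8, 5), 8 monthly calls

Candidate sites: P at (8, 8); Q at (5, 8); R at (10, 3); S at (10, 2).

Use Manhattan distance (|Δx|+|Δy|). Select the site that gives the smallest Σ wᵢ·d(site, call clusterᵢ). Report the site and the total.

Total weighted distance at each candidate:
  P (8, 8): total = 2263
  Q (5, 8): total = 1808
  R (10, 3): total = 2132
  S (10, 2): total = 2027
Minimum is at Q with total 1808 blocks.

Q, total 1808 blocks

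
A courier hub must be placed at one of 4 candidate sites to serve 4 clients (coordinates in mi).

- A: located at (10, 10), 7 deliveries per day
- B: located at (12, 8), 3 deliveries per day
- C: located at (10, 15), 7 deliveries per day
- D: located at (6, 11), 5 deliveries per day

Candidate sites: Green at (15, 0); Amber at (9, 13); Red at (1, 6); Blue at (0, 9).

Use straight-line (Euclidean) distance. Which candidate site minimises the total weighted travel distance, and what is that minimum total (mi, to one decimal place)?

Amber, total 73.3 mi

Total weighted distance at each candidate:
  Green (15, 0): total = 285.6
  Amber (9, 13): total = 73.3
  Red (1, 6): total = 226.9
  Blue (0, 9): total = 219.7
Minimum is at Amber with total 73.3 mi.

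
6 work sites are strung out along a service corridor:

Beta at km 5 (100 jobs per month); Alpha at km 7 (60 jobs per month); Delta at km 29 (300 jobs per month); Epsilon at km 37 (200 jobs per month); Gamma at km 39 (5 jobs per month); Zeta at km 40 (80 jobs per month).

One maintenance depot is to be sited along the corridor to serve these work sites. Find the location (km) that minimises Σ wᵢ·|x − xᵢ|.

x = 29

For a sum of weighted absolute distances on a line, the optimum is the weighted median (not the mean). Total weight W = 745; half-weight = 372.5.
Sort by position and accumulate weight:
  km 5 (Beta, w=100) → cum 100
  km 7 (Alpha, w=60) → cum 160
  km 29 (Delta, w=300) → cum 460  ≥ 372.5 → median here
  km 37 (Epsilon, w=200) → cum 660
  km 39 (Gamma, w=5) → cum 665
  km 40 (Zeta, w=80) → cum 745
Optimal location: km 29.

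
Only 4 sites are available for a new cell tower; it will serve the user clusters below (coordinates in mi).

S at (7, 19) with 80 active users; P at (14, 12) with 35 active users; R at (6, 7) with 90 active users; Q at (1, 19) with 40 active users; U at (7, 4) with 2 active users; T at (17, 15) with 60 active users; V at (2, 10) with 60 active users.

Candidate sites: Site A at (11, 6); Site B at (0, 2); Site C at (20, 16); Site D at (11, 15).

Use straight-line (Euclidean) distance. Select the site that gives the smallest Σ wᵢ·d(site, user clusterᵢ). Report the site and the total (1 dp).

Total weighted distance at each candidate:
  Site A (11, 6): total = 3686.7
  Site B (0, 2): total = 5250.4
  Site C (20, 16): total = 4950.6
  Site D (11, 15): total = 2882.1
Minimum is at Site D with total 2882.1 mi.

Site D, total 2882.1 mi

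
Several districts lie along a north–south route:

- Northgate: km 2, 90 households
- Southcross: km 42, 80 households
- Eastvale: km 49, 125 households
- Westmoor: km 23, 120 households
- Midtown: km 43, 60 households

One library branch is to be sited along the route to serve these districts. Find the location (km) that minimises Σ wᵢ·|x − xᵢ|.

x = 42

For a sum of weighted absolute distances on a line, the optimum is the weighted median (not the mean). Total weight W = 475; half-weight = 237.5.
Sort by position and accumulate weight:
  km 2 (Northgate, w=90) → cum 90
  km 23 (Westmoor, w=120) → cum 210
  km 42 (Southcross, w=80) → cum 290  ≥ 237.5 → median here
  km 43 (Midtown, w=60) → cum 350
  km 49 (Eastvale, w=125) → cum 475
Optimal location: km 42.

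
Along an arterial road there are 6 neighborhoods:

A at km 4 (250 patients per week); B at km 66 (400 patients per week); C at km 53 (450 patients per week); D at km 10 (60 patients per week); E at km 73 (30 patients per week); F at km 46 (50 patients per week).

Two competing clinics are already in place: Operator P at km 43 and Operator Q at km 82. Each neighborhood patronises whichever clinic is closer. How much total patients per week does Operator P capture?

The indifferent point is the midpoint (43+82)/2 = 62.5; neighborhoods left of it (closer to Operator P at 43) go to Operator P, those right go to Operator Q.
  A at 4 (w=250) → Operator P
  D at 10 (w=60) → Operator P
  F at 46 (w=50) → Operator P
  C at 53 (w=450) → Operator P
  B at 66 (w=400) → Operator Q
  E at 73 (w=30) → Operator Q
Operator P captures 810; Operator Q captures 430.

810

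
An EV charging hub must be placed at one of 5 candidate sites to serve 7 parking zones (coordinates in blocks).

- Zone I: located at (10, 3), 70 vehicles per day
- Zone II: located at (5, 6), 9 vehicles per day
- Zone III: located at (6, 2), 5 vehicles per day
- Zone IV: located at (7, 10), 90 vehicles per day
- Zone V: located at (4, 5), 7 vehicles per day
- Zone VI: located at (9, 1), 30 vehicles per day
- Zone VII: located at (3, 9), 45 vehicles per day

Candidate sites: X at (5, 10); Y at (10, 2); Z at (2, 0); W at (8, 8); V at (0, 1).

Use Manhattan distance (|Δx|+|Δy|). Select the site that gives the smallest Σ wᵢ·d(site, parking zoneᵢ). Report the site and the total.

W, total 1404 blocks

Total weighted distance at each candidate:
  X (5, 10): total = 1668
  Y (10, 2): total = 1914
  Z (2, 0): total = 2970
  W (8, 8): total = 1404
  V (0, 1): total = 3226
Minimum is at W with total 1404 blocks.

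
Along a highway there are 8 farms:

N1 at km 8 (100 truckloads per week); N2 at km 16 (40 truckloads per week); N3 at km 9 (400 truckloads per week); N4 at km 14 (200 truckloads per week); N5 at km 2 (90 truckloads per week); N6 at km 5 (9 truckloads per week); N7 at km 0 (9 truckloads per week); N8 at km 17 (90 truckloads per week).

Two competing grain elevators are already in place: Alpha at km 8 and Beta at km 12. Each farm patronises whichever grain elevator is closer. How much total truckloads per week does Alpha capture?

608

The indifferent point is the midpoint (8+12)/2 = 10; farms left of it (closer to Alpha at 8) go to Alpha, those right go to Beta.
  N7 at 0 (w=9) → Alpha
  N5 at 2 (w=90) → Alpha
  N6 at 5 (w=9) → Alpha
  N1 at 8 (w=100) → Alpha
  N3 at 9 (w=400) → Alpha
  N4 at 14 (w=200) → Beta
  N2 at 16 (w=40) → Beta
  N8 at 17 (w=90) → Beta
Alpha captures 608; Beta captures 330.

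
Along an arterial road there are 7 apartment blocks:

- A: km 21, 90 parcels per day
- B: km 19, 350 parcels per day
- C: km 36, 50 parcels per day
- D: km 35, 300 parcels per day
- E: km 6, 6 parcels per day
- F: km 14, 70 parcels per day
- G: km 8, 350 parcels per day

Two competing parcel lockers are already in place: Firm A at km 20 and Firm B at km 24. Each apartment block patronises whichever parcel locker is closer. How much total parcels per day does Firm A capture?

866

The indifferent point is the midpoint (20+24)/2 = 22; apartment blocks left of it (closer to Firm A at 20) go to Firm A, those right go to Firm B.
  E at 6 (w=6) → Firm A
  G at 8 (w=350) → Firm A
  F at 14 (w=70) → Firm A
  B at 19 (w=350) → Firm A
  A at 21 (w=90) → Firm A
  D at 35 (w=300) → Firm B
  C at 36 (w=50) → Firm B
Firm A captures 866; Firm B captures 350.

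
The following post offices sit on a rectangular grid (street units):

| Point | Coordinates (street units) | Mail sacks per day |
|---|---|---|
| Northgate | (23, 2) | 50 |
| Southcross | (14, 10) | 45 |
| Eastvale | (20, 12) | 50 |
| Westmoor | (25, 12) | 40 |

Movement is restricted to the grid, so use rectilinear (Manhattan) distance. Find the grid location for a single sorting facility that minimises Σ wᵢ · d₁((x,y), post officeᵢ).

Manhattan distance separates: Σwᵢ(|x−xᵢ|+|y−yᵢ|) = Σwᵢ|x−xᵢ| + Σwᵢ|y−yᵢ|, so x and y are optimised independently as 1-D weighted medians.
Total weight W = 185; half = 92.5.
x-coordinate, sorted with cumulative weight:
  x=14 (Southcross, w=45) cum 45
  x=20 (Eastvale, w=50) cum 95  ← median
  x=23 (Northgate, w=50) cum 145
  x=25 (Westmoor, w=40) cum 185
⇒ x* = 20
y-coordinate, sorted with cumulative weight:
  y=2 (Northgate, w=50) cum 50
  y=10 (Southcross, w=45) cum 95  ← median
  y=12 (Eastvale, w=50) cum 145
  y=12 (Westmoor, w=40) cum 185
⇒ y* = 10

(20, 10)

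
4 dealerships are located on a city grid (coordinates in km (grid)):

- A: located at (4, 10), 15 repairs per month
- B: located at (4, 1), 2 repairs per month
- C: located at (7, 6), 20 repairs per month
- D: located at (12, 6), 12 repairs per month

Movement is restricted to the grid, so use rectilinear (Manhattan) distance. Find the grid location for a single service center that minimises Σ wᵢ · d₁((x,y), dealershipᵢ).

Manhattan distance separates: Σwᵢ(|x−xᵢ|+|y−yᵢ|) = Σwᵢ|x−xᵢ| + Σwᵢ|y−yᵢ|, so x and y are optimised independently as 1-D weighted medians.
Total weight W = 49; half = 24.5.
x-coordinate, sorted with cumulative weight:
  x=4 (A, w=15) cum 15
  x=4 (B, w=2) cum 17
  x=7 (C, w=20) cum 37  ← median
  x=12 (D, w=12) cum 49
⇒ x* = 7
y-coordinate, sorted with cumulative weight:
  y=1 (B, w=2) cum 2
  y=6 (C, w=20) cum 22
  y=6 (D, w=12) cum 34  ← median
  y=10 (A, w=15) cum 49
⇒ y* = 6

(7, 6)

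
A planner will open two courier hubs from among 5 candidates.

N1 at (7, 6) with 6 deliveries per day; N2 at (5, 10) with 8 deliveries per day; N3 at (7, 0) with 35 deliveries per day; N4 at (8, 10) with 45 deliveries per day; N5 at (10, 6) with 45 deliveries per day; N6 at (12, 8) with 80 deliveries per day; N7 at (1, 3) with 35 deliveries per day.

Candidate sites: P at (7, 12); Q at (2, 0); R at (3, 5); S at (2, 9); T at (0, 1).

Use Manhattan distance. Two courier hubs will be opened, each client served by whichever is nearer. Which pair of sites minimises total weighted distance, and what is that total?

{P, Q}, total 1643

Evaluate every pair (each demand assigned to the nearer of the two):
  {P, Q}: total = 1643
  {P, T}: total = 1713
  {P, R}: total = 1732
  {P, S}: total = 1993
  {R, S}: total = 2072
  {Q, S}: total = 2085
  {S, T}: total = 2155
  {Q, R}: total = 2171
  {R, T}: total = 2241
  {Q, T}: total = 3240
Best pair: {P, Q} with total 1643.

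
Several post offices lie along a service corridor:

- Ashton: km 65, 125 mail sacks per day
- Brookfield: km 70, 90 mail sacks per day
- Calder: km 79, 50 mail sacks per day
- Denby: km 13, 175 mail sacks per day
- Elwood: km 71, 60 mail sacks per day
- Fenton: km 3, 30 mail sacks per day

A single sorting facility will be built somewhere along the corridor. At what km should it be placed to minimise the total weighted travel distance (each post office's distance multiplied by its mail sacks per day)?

x = 65

For a sum of weighted absolute distances on a line, the optimum is the weighted median (not the mean). Total weight W = 530; half-weight = 265.
Sort by position and accumulate weight:
  km 3 (Fenton, w=30) → cum 30
  km 13 (Denby, w=175) → cum 205
  km 65 (Ashton, w=125) → cum 330  ≥ 265 → median here
  km 70 (Brookfield, w=90) → cum 420
  km 71 (Elwood, w=60) → cum 480
  km 79 (Calder, w=50) → cum 530
Optimal location: km 65.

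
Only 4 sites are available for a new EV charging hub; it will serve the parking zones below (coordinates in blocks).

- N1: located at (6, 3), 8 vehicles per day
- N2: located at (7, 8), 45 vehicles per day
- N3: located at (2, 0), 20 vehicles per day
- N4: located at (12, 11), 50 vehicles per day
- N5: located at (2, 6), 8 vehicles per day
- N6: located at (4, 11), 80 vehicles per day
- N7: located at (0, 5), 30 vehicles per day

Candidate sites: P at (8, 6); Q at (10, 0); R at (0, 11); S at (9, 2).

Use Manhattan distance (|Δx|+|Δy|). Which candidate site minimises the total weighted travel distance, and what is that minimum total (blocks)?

P, total 1903 blocks

Total weighted distance at each candidate:
  P (8, 6): total = 1903
  Q (10, 0): total = 3283
  R (0, 11): total = 1978
  S (9, 2): total = 2740
Minimum is at P with total 1903 blocks.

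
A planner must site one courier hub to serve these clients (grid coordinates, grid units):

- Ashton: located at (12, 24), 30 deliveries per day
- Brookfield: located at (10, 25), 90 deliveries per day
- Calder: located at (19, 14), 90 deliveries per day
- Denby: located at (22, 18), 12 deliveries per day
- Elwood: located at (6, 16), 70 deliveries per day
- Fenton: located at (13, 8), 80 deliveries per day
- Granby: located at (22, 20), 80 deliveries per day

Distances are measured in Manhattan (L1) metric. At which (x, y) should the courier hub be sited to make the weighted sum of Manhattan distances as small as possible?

Manhattan distance separates: Σwᵢ(|x−xᵢ|+|y−yᵢ|) = Σwᵢ|x−xᵢ| + Σwᵢ|y−yᵢ|, so x and y are optimised independently as 1-D weighted medians.
Total weight W = 452; half = 226.
x-coordinate, sorted with cumulative weight:
  x=6 (Elwood, w=70) cum 70
  x=10 (Brookfield, w=90) cum 160
  x=12 (Ashton, w=30) cum 190
  x=13 (Fenton, w=80) cum 270  ← median
  x=19 (Calder, w=90) cum 360
  x=22 (Denby, w=12) cum 372
  x=22 (Granby, w=80) cum 452
⇒ x* = 13
y-coordinate, sorted with cumulative weight:
  y=8 (Fenton, w=80) cum 80
  y=14 (Calder, w=90) cum 170
  y=16 (Elwood, w=70) cum 240  ← median
  y=18 (Denby, w=12) cum 252
  y=20 (Granby, w=80) cum 332
  y=24 (Ashton, w=30) cum 362
  y=25 (Brookfield, w=90) cum 452
⇒ y* = 16

(13, 16)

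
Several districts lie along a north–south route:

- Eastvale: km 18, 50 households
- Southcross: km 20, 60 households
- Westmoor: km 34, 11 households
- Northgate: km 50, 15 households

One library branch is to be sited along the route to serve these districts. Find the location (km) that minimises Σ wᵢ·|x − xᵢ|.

For a sum of weighted absolute distances on a line, the optimum is the weighted median (not the mean). Total weight W = 136; half-weight = 68.
Sort by position and accumulate weight:
  km 18 (Eastvale, w=50) → cum 50
  km 20 (Southcross, w=60) → cum 110  ≥ 68 → median here
  km 34 (Westmoor, w=11) → cum 121
  km 50 (Northgate, w=15) → cum 136
Optimal location: km 20.

x = 20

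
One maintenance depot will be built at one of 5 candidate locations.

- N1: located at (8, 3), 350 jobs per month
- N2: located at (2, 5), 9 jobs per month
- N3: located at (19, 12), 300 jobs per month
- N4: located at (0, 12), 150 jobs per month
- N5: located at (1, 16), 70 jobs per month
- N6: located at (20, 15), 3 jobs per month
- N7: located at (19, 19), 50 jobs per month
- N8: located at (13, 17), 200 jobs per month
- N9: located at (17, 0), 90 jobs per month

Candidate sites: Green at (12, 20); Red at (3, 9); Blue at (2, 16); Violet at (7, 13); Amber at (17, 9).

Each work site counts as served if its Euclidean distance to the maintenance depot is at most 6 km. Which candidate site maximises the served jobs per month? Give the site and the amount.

Coverage radius r = 6 km; a point is covered iff (Δx)²+(Δy)² ≤ 6² = 36.
  Green (12, 20): covers {N8} → 200
  Red (3, 9): covers {N2, N4} → 159
  Blue (2, 16): covers {N4, N5} → 220
  Violet (7, 13): covers {none} → 0
  Amber (17, 9): covers {N3} → 300
Maximum coverage at Amber: 300 jobs per month.

Amber, covering 300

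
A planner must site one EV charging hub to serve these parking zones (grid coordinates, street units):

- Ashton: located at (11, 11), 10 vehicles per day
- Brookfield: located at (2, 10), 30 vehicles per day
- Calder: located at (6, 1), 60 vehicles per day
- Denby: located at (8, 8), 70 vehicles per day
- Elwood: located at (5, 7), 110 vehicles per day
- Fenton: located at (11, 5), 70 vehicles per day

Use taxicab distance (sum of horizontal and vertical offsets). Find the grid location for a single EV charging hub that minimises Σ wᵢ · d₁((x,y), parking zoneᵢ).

(6, 7)

Manhattan distance separates: Σwᵢ(|x−xᵢ|+|y−yᵢ|) = Σwᵢ|x−xᵢ| + Σwᵢ|y−yᵢ|, so x and y are optimised independently as 1-D weighted medians.
Total weight W = 350; half = 175.
x-coordinate, sorted with cumulative weight:
  x=2 (Brookfield, w=30) cum 30
  x=5 (Elwood, w=110) cum 140
  x=6 (Calder, w=60) cum 200  ← median
  x=8 (Denby, w=70) cum 270
  x=11 (Ashton, w=10) cum 280
  x=11 (Fenton, w=70) cum 350
⇒ x* = 6
y-coordinate, sorted with cumulative weight:
  y=1 (Calder, w=60) cum 60
  y=5 (Fenton, w=70) cum 130
  y=7 (Elwood, w=110) cum 240  ← median
  y=8 (Denby, w=70) cum 310
  y=10 (Brookfield, w=30) cum 340
  y=11 (Ashton, w=10) cum 350
⇒ y* = 7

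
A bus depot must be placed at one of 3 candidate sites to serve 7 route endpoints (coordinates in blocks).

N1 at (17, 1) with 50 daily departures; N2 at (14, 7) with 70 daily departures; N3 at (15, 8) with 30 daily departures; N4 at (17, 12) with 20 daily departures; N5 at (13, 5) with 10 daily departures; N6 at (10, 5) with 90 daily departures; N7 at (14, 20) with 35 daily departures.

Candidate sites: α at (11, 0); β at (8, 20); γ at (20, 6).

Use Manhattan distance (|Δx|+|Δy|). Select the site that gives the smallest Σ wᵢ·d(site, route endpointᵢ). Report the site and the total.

Total weighted distance at each candidate:
  α (11, 0): total = 3185
  β (8, 20): total = 5580
  γ (20, 6): total = 3050
Minimum is at γ with total 3050 blocks.

γ, total 3050 blocks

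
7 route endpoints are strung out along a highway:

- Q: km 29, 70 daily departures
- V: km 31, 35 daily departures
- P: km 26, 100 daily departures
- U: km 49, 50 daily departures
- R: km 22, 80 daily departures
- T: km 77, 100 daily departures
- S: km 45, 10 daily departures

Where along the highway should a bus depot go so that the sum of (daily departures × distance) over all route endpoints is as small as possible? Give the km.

x = 29

For a sum of weighted absolute distances on a line, the optimum is the weighted median (not the mean). Total weight W = 445; half-weight = 222.5.
Sort by position and accumulate weight:
  km 22 (R, w=80) → cum 80
  km 26 (P, w=100) → cum 180
  km 29 (Q, w=70) → cum 250  ≥ 222.5 → median here
  km 31 (V, w=35) → cum 285
  km 45 (S, w=10) → cum 295
  km 49 (U, w=50) → cum 345
  km 77 (T, w=100) → cum 445
Optimal location: km 29.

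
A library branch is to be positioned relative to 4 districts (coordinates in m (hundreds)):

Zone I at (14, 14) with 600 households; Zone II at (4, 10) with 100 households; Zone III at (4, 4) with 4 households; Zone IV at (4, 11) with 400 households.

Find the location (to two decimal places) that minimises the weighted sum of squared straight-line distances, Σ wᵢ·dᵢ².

(9.43, 12.51)

The minimiser of Σwᵢ‖p−pᵢ‖² is the weighted centroid p* = (Σwᵢpᵢ)/(Σwᵢ).
Σwᵢ = 1104.
Σwᵢxᵢ = 600·14 + 100·4 + 4·4 + 400·4 = 10416.
Σwᵢyᵢ = 600·14 + 100·10 + 4·4 + 400·11 = 13816.
x* = 10416/1104 = 9.43, y* = 13816/1104 = 12.51.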